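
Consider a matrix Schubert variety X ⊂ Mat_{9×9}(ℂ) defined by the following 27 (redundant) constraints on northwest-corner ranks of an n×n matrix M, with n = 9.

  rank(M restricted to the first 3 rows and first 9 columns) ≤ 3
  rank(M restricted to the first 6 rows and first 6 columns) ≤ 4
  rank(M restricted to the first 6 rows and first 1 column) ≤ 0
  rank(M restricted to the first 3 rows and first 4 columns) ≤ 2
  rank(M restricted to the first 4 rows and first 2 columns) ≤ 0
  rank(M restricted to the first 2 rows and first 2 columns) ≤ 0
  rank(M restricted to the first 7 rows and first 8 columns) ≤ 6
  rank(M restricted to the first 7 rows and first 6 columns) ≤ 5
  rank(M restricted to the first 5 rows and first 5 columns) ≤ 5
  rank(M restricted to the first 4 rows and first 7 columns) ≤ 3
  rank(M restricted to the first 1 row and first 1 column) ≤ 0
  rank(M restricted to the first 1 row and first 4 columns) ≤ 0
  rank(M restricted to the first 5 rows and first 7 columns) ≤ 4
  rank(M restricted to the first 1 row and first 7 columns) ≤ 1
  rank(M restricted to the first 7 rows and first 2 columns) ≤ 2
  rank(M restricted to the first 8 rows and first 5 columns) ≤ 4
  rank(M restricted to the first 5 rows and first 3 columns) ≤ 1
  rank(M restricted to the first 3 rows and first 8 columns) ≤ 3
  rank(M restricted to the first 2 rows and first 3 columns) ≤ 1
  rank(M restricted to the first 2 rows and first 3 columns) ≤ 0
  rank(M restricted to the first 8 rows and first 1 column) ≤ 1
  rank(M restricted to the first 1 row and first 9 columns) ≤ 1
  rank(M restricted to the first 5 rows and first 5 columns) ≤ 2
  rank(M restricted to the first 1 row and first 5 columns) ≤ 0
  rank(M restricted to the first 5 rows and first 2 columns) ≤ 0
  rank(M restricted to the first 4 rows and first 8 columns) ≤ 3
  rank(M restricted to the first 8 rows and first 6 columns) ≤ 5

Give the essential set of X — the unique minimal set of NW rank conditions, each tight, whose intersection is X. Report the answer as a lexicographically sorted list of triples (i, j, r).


Propagating the 27 rank bounds to every northwest block:

  R[1]: 0  0  0  0  0  1  1  1  1
  R[2]: 0  0  0  1  1  2  2  2  2
  R[3]: 0  0  1  2  2  3  3  3  3
  R[4]: 0  0  1  2  2  3  3  3  4
  R[5]: 0  0  1  2  2  3  4  4  5
  R[6]: 0  1  2  3  3  4  5  5  6
  R[7]: 1  2  3  4  4  5  6  6  7
  R[8]: 1  2  3  4  4  5  6  7  8
  R[9]: 1  2  3  4  5  6  7  8  9

second differences of R give the permutation w = (6, 4, 3, 9, 7, 2, 1, 8, 5).

Fulton essential set (7 of the 20 Rothe cells):

[(1, 5, 0), (2, 3, 0), (4, 8, 3), (5, 2, 0), (5, 5, 2), (6, 1, 0), (8, 5, 4)]


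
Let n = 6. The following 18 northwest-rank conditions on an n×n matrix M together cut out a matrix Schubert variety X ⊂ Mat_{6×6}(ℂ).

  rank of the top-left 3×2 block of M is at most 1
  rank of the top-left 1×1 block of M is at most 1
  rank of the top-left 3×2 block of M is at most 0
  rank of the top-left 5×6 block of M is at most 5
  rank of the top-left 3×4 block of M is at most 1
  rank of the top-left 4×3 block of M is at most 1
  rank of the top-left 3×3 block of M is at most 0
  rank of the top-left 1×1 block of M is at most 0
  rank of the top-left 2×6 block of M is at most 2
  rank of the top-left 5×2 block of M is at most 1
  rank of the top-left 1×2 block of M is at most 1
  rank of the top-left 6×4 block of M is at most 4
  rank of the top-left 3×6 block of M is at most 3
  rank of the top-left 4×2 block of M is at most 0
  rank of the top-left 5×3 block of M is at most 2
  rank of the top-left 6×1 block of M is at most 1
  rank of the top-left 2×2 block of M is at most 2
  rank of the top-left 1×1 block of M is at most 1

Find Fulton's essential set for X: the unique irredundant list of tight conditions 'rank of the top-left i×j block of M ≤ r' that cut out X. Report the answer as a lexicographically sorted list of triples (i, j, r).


Recovering R(i,j) via the rank-extension bound from the 18 conditions:

  0 | 0 | 0 | 1 | 1 | 1
  0 | 0 | 0 | 1 | 2 | 2
  0 | 0 | 0 | 1 | 2 | 3
  0 | 0 | 1 | 2 | 3 | 4
  1 | 1 | 2 | 3 | 4 | 5
  1 | 2 | 3 | 4 | 5 | 6

the unique w with this rank table is (4, 5, 6, 3, 1, 2).

Fulton essential set (2 of the 11 Rothe cells):

[(3, 3, 0), (4, 2, 0)]


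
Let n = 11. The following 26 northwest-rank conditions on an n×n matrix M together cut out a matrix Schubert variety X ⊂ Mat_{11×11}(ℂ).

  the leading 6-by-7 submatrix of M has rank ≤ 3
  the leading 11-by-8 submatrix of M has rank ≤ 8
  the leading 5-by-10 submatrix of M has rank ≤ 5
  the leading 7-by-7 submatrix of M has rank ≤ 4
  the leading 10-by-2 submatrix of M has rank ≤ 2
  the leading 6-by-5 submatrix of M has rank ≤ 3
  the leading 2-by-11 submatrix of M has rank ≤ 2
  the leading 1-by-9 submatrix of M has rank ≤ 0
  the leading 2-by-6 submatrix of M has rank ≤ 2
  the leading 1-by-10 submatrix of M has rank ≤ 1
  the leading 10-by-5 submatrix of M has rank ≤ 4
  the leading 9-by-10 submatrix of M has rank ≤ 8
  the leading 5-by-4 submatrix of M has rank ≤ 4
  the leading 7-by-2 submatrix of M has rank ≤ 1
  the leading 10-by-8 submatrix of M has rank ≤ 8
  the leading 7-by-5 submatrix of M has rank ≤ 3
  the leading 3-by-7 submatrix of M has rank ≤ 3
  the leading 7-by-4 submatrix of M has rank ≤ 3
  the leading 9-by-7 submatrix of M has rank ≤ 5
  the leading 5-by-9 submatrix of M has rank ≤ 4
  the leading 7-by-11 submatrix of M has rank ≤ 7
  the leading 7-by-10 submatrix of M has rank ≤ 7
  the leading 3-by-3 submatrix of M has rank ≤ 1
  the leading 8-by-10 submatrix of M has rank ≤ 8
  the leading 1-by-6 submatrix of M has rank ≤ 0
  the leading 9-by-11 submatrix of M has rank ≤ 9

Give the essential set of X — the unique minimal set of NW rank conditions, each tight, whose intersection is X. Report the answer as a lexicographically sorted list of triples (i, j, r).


Recovering R(i,j) via the rank-extension bound from the 26 conditions:

  R[1]: 0 0 0 0 0 0 0 0 0 1 1
  R[2]: 1 1 1 1 1 1 1 1 1 2 2
  R[3]: 1 1 1 2 2 2 2 2 2 3 3
  R[4]: 1 1 2 3 3 3 3 3 3 4 4
  R[5]: 1 1 2 3 3 3 3 4 4 5 5
  R[6]: 1 1 2 3 3 3 3 4 5 6 6
  R[7]: 1 1 2 3 3 4 4 5 6 7 7
  R[8]: 1 2 3 4 4 5 5 6 7 8 8
  R[9]: 1 2 3 4 4 5 5 6 7 8 9
  R[10]: 1 2 3 4 4 5 6 7 8 9 10
  R[11]: 1 2 3 4 5 6 7 8 9 10 11

so w = (10, 1, 4, 3, 8, 9, 6, 2, 11, 7, 5).

Fulton essential set (7 of the 25 Rothe cells):

[(1, 9, 0), (3, 3, 1), (6, 7, 3), (7, 2, 1), (7, 5, 3), (9, 7, 5), (10, 5, 4)]


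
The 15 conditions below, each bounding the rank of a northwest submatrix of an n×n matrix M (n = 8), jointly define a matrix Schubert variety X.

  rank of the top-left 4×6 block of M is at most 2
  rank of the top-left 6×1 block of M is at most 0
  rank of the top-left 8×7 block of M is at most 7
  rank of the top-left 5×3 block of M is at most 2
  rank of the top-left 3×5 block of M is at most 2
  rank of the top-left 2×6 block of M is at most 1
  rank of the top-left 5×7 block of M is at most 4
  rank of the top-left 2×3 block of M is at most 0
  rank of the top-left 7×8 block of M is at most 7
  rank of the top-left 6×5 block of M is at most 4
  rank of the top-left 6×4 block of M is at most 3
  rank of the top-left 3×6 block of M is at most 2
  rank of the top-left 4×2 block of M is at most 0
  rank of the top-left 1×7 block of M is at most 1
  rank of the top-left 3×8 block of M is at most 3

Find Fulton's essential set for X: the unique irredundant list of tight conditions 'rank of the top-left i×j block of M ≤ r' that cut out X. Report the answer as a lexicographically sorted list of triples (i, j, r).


The tightest implied rank at each (i,j), from the 15 conditions:

  i=1: 0  0  0  1  1  1  1  1
  i=2: 0  0  0  1  1  1  2  2
  i=3: 0  0  1  2  2  2  3  3
  i=4: 0  0  1  2  2  2  3  4
  i=5: 0  1  2  3  3  3  4  5
  i=6: 0  1  2  3  4  4  5  6
  i=7: 1  2  3  4  5  5  6  7
  i=8: 1  2  3  4  5  6  7  8

the unique w with this rank table is (4, 7, 3, 8, 2, 5, 1, 6).

D(w) has 16 cells with 5 SE-corners; essential set:

[(2, 3, 0), (2, 6, 1), (4, 2, 0), (4, 6, 2), (6, 1, 0)]


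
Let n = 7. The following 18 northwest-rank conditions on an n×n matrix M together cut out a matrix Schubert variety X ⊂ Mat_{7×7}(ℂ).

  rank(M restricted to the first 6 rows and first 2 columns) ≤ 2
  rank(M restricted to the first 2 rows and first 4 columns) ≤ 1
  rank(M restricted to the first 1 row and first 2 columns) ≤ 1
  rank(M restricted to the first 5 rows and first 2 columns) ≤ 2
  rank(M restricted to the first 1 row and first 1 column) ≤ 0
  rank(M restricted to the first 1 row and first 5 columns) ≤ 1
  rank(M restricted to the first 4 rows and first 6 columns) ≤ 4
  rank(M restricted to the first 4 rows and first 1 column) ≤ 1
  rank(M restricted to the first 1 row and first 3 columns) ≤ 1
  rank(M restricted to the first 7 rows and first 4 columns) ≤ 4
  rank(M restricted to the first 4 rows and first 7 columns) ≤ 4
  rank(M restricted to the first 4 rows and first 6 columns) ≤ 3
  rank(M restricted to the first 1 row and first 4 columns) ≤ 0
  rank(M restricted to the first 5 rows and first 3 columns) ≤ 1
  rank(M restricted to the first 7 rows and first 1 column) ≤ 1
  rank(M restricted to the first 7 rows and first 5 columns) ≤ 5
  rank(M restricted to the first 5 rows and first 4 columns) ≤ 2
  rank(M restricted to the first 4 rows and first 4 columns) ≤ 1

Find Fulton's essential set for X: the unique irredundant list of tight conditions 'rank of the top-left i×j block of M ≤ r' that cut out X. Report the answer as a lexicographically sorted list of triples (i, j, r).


The tightest implied rank at each (i,j), from the 18 conditions:

  R[1]: 0, 0, 0, 0, 1, 1, 1
  R[2]: 1, 1, 1, 1, 2, 2, 2
  R[3]: 1, 1, 1, 1, 2, 3, 3
  R[4]: 1, 1, 1, 1, 2, 3, 4
  R[5]: 1, 1, 1, 2, 3, 4, 5
  R[6]: 1, 2, 2, 3, 4, 5, 6
  R[7]: 1, 2, 3, 4, 5, 6, 7

so w = (5, 1, 6, 7, 4, 2, 3).

ℓ(w)=12; the 3 essential cells (i,j,r):

[(1, 4, 0), (4, 4, 1), (5, 3, 1)]


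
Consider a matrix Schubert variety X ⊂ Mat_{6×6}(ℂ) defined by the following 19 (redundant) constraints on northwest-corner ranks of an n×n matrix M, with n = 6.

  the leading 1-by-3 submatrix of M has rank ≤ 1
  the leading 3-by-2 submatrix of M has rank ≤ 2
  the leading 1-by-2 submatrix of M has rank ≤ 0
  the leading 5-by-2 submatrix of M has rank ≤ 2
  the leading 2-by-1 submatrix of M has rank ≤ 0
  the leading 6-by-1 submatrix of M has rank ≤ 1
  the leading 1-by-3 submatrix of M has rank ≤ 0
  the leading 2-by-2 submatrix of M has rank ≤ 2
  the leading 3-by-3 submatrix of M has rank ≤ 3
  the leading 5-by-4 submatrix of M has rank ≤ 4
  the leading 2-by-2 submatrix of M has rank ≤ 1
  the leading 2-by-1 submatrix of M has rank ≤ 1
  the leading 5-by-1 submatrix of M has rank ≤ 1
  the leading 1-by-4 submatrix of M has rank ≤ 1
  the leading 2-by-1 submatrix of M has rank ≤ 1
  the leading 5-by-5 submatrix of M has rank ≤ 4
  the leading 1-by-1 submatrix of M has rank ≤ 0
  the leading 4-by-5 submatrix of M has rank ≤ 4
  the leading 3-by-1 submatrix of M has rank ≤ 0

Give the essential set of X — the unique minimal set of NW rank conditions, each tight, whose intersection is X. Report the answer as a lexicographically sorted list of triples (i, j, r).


The tightest implied rank at each (i,j), from the 19 conditions:

  i=1: 0 | 0 | 0 | 1 | 1 | 1
  i=2: 0 | 1 | 1 | 2 | 2 | 2
  i=3: 0 | 1 | 2 | 3 | 3 | 3
  i=4: 1 | 2 | 3 | 4 | 4 | 4
  i=5: 1 | 2 | 3 | 4 | 4 | 5
  i=6: 1 | 2 | 3 | 4 | 5 | 6

hence w(1..6) = (4, 2, 3, 1, 6, 5).

|D(w)|=6, |Ess(w)|=3:

[(1, 3, 0), (3, 1, 0), (5, 5, 4)]


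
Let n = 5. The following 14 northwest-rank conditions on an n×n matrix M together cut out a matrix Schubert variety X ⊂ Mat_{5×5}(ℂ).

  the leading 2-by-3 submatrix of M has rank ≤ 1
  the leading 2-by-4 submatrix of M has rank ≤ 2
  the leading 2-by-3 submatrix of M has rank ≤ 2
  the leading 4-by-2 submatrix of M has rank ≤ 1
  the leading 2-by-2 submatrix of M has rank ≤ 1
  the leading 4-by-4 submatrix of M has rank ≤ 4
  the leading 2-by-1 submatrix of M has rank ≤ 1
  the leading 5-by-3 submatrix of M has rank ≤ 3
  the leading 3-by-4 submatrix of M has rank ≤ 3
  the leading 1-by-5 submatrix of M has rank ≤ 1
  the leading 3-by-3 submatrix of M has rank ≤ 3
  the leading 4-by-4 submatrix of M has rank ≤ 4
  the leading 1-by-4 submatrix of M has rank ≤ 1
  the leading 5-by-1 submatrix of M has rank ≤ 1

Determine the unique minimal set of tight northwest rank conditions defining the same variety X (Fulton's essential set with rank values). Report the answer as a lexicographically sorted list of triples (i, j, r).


Computing R[i][j] = min implied NW-rank bound (n=5, 14 conditions):

  1, 1, 1, 1, 1
  1, 1, 1, 2, 2
  1, 1, 2, 3, 3
  1, 1, 2, 3, 4
  1, 2, 3, 4, 5

second differences of R give the permutation w = (1, 4, 3, 5, 2).

D(w) has 4 cells with 2 SE-corners; essential set:

[(2, 3, 1), (4, 2, 1)]


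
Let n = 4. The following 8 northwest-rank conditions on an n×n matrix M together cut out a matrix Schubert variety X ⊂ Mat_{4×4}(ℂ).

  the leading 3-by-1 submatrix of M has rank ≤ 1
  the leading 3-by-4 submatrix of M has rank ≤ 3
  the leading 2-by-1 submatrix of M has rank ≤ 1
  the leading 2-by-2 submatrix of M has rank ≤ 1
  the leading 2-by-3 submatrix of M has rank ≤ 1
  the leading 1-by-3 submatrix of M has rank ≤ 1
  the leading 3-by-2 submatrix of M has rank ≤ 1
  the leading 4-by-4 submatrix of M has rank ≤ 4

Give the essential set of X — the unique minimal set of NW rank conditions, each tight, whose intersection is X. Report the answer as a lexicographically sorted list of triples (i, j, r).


Reconstructing r_w from the 8 given conditions:

  1 1 1 1
  1 1 1 2
  1 1 2 3
  1 2 3 4

second differences of R give the permutation w = (1, 4, 3, 2).

ℓ(w)=3; the 2 essential cells (i,j,r):

[(2, 3, 1), (3, 2, 1)]


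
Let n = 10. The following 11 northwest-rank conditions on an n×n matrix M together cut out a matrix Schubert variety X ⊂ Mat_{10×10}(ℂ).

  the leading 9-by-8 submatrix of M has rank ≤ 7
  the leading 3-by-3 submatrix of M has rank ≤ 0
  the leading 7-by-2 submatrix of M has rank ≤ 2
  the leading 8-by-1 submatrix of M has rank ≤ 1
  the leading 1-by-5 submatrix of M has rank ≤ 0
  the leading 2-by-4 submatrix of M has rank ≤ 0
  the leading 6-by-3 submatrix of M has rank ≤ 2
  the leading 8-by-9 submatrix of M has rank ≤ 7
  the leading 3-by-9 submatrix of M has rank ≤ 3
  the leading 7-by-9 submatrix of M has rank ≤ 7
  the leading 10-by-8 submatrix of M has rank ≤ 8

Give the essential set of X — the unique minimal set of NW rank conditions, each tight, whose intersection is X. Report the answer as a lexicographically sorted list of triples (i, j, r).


Computing R[i][j] = min implied NW-rank bound (n=10, 11 conditions):

  i=1: 0, 0, 0, 0, 0, 1, 1, 1, 1, 1
  i=2: 0, 0, 0, 0, 1, 2, 2, 2, 2, 2
  i=3: 0, 0, 0, 1, 2, 3, 3, 3, 3, 3
  i=4: 1, 1, 1, 2, 3, 4, 4, 4, 4, 4
  i=5: 1, 2, 2, 3, 4, 5, 5, 5, 5, 5
  i=6: 1, 2, 2, 3, 4, 5, 6, 6, 6, 6
  i=7: 1, 2, 3, 4, 5, 6, 7, 7, 7, 7
  i=8: 1, 2, 3, 4, 5, 6, 7, 7, 7, 8
  i=9: 1, 2, 3, 4, 5, 6, 7, 7, 8, 9
  i=10: 1, 2, 3, 4, 5, 6, 7, 8, 9, 10

giving w = (6, 5, 4, 1, 2, 7, 3, 10, 9, 8) via Δ²R.

ℓ(w)=16; the 6 essential cells (i,j,r):

[(1, 5, 0), (2, 4, 0), (3, 3, 0), (6, 3, 2), (8, 9, 7), (9, 8, 7)]


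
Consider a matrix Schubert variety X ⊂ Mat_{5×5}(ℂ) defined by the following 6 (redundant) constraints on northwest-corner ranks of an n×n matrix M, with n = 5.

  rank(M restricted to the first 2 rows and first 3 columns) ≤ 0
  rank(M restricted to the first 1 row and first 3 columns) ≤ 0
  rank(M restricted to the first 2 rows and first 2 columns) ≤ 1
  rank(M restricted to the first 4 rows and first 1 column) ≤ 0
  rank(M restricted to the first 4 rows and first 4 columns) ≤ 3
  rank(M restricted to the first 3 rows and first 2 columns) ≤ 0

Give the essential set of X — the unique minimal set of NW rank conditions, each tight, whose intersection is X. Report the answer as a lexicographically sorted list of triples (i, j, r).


Recovering R(i,j) via the rank-extension bound from the 6 conditions:

  i=1: 0, 0, 0, 1, 1
  i=2: 0, 0, 0, 1, 2
  i=3: 0, 0, 1, 2, 3
  i=4: 0, 1, 2, 3, 4
  i=5: 1, 2, 3, 4, 5

second differences of R give the permutation w = (4, 5, 3, 2, 1).

3 SE-corners of the 9-cell Rothe diagram give Ess(w):

[(2, 3, 0), (3, 2, 0), (4, 1, 0)]


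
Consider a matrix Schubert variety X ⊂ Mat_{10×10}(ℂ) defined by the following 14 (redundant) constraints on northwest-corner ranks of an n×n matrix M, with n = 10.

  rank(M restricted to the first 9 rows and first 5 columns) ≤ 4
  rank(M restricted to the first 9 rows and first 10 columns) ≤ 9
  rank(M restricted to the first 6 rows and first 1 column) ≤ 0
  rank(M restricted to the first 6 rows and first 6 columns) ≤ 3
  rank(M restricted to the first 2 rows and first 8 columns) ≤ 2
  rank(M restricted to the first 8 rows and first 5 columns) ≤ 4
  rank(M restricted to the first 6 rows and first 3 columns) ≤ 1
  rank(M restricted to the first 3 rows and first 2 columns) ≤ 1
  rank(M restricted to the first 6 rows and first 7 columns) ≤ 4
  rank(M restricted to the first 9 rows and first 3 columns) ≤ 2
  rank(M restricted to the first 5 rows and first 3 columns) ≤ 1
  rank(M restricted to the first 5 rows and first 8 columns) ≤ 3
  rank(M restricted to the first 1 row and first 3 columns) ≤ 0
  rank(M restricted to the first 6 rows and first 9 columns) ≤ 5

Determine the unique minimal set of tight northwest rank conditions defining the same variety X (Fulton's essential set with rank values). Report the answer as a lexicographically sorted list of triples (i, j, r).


Rank table r_w(10×10) implied by the 14 constraints:

  i=1: 0  0  0  1  1  1  1  1  1  1
  i=2: 0  1  1  2  2  2  2  2  2  2
  i=3: 0  1  1  2  3  3  3  3  3  3
  i=4: 0  1  1  2  3  3  3  3  4  4
  i=5: 0  1  1  2  3  3  3  3  4  5
  i=6: 0  1  1  2  3  3  4  4  5  6
  i=7: 1  2  2  3  4  4  5  5  6  7
  i=8: 1  2  2  3  4  5  6  6  7  8
  i=9: 1  2  2  3  4  5  6  7  8  9
  i=10: 1  2  3  4  5  6  7  8  9  10

so w = (4, 2, 5, 9, 10, 7, 1, 6, 8, 3).

Fulton essential set (6 of the 21 Rothe cells):

[(1, 3, 0), (5, 8, 3), (6, 1, 0), (6, 3, 1), (6, 6, 3), (9, 3, 2)]


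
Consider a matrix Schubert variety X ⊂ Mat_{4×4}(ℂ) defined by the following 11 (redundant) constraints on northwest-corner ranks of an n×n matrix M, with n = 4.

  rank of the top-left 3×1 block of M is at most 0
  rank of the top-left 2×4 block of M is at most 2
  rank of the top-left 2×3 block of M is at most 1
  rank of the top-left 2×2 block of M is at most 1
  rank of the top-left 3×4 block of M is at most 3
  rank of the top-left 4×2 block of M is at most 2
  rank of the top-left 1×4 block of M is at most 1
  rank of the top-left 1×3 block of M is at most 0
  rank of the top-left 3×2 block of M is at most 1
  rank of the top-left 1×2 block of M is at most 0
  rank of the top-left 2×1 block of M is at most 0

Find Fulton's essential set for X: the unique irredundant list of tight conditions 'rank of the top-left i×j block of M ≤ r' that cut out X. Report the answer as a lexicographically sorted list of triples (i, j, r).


Computing R[i][j] = min implied NW-rank bound (n=4, 11 conditions):

  i=1: 0  0  0  1
  i=2: 0  1  1  2
  i=3: 0  1  2  3
  i=4: 1  2  3  4

second differences of R give the permutation w = (4, 2, 3, 1).

ℓ(w)=5; the 2 essential cells (i,j,r):

[(1, 3, 0), (3, 1, 0)]


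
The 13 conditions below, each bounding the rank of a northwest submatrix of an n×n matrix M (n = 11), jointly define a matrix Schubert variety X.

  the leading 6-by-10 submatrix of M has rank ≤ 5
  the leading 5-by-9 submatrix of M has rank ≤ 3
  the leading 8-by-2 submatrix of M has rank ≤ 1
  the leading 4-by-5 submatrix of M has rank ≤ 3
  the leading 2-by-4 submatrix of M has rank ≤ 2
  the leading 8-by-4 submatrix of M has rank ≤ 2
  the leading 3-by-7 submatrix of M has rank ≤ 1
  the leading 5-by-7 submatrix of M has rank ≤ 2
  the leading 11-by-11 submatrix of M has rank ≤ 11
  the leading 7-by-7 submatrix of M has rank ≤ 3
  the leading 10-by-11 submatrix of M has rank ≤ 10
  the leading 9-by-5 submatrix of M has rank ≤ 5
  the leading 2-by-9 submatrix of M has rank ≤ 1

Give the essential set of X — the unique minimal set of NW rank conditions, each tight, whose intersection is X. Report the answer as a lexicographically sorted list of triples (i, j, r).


The tightest implied rank at each (i,j), from the 13 conditions:

  R[1]: 1  1  1  1  1  1  1  1  1  1  1
  R[2]: 1  1  1  1  1  1  1  1  1  2  2
  R[3]: 1  1  1  1  1  1  1  2  2  3  3
  R[4]: 1  1  2  2  2  2  2  3  3  4  4
  R[5]: 1  1  2  2  2  2  2  3  3  4  5
  R[6]: 1  1  2  2  3  3  3  4  4  5  6
  R[7]: 1  1  2  2  3  3  3  4  5  6  7
  R[8]: 1  1  2  2  3  4  4  5  6  7  8
  R[9]: 1  2  3  3  4  5  5  6  7  8  9
  R[10]: 1  2  3  4  5  6  6  7  8  9  10
  R[11]: 1  2  3  4  5  6  7  8  9  10  11

hence w(1..11) = (1, 10, 8, 3, 11, 5, 9, 6, 2, 4, 7).

Fulton essential set (7 of the 29 Rothe cells):

[(2, 9, 1), (3, 7, 1), (5, 7, 2), (5, 9, 3), (7, 7, 3), (8, 2, 1), (8, 4, 2)]


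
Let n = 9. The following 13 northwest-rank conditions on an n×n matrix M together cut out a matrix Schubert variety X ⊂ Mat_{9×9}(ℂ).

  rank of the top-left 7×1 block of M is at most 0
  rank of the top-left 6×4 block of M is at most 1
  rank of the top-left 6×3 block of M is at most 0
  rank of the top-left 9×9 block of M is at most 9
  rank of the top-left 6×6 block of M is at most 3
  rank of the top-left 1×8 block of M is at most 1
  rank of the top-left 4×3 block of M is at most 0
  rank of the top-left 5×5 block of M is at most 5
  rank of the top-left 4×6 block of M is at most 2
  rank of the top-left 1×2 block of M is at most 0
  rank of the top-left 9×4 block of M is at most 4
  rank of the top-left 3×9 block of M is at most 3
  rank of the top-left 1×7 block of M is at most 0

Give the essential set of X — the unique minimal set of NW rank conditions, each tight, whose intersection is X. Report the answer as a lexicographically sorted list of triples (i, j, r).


Propagating the 13 rank bounds to every northwest block:

  i=1: 0 0 0 0 0 0 0 1 1
  i=2: 0 0 0 1 1 1 1 2 2
  i=3: 0 0 0 1 2 2 2 3 3
  i=4: 0 0 0 1 2 2 3 4 4
  i=5: 0 0 0 1 2 3 4 5 5
  i=6: 0 0 0 1 2 3 4 5 6
  i=7: 0 1 1 2 3 4 5 6 7
  i=8: 1 2 2 3 4 5 6 7 8
  i=9: 1 2 3 4 5 6 7 8 9

so w = (8, 4, 5, 7, 6, 9, 2, 1, 3).

ℓ(w)=24; the 4 essential cells (i,j,r):

[(1, 7, 0), (4, 6, 2), (6, 3, 0), (7, 1, 0)]


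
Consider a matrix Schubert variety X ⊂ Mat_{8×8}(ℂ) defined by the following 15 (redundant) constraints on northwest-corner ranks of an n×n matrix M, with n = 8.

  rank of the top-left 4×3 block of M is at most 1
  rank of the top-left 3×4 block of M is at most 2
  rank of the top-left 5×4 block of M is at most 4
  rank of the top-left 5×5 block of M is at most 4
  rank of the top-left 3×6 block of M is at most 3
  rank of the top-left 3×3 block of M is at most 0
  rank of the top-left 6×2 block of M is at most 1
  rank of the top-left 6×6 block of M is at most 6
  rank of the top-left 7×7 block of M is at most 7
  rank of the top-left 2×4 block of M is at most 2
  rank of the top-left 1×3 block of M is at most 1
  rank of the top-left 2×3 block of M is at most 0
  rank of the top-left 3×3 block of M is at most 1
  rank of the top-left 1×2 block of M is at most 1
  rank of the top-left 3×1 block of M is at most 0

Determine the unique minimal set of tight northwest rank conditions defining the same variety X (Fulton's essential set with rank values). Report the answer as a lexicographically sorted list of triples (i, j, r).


Rank table r_w(8×8) implied by the 15 constraints:

  0 | 0 | 0 | 1 | 1 | 1 | 1 | 1
  0 | 0 | 0 | 1 | 2 | 2 | 2 | 2
  0 | 0 | 0 | 1 | 2 | 3 | 3 | 3
  1 | 1 | 1 | 2 | 3 | 4 | 4 | 4
  1 | 1 | 2 | 3 | 4 | 5 | 5 | 5
  1 | 1 | 2 | 3 | 4 | 5 | 6 | 6
  1 | 2 | 3 | 4 | 5 | 6 | 7 | 7
  1 | 2 | 3 | 4 | 5 | 6 | 7 | 8

giving w = (4, 5, 6, 1, 3, 7, 2, 8) via Δ²R.

D(w) has 11 cells with 2 SE-corners; essential set:

[(3, 3, 0), (6, 2, 1)]


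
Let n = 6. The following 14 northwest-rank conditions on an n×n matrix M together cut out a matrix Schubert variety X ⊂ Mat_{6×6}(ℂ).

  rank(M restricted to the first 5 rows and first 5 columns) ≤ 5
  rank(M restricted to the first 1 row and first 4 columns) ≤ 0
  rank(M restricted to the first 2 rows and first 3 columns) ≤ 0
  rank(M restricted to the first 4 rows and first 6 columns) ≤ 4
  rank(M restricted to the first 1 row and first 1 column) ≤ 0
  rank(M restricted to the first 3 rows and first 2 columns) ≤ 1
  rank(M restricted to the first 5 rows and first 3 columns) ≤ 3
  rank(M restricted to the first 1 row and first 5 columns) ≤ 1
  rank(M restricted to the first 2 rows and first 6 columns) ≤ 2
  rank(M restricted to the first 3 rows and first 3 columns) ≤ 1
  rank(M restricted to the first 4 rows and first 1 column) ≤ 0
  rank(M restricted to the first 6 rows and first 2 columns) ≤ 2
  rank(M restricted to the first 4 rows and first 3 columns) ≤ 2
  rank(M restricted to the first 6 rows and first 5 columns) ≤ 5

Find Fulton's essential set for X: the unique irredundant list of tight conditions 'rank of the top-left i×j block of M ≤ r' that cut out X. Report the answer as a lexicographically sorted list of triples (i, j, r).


Rank table r_w(6×6) implied by the 14 constraints:

  0, 0, 0, 0, 1, 1
  0, 0, 0, 1, 2, 2
  0, 1, 1, 2, 3, 3
  0, 1, 2, 3, 4, 4
  1, 2, 3, 4, 5, 5
  1, 2, 3, 4, 5, 6

second differences of R give the permutation w = (5, 4, 2, 3, 1, 6).

|D(w)|=9, |Ess(w)|=3:

[(1, 4, 0), (2, 3, 0), (4, 1, 0)]


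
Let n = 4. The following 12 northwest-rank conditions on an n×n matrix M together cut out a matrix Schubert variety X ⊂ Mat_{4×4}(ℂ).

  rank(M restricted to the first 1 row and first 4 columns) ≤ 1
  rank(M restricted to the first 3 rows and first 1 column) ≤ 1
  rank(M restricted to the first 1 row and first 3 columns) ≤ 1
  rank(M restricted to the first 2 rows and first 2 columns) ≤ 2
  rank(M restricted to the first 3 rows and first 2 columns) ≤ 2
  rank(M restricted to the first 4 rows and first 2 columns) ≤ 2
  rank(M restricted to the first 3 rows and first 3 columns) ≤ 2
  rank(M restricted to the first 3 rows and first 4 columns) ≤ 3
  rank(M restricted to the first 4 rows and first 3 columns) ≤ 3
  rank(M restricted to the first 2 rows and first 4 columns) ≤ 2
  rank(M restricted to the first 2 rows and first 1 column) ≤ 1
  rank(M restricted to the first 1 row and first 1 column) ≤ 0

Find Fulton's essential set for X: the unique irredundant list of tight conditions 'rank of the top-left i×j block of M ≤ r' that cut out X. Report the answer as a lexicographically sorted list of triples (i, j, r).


The tightest implied rank at each (i,j), from the 12 conditions:

  i=1: 0  1  1  1
  i=2: 1  2  2  2
  i=3: 1  2  2  3
  i=4: 1  2  3  4

second differences of R give the permutation w = (2, 1, 4, 3).

Fulton essential set (2 of the 2 Rothe cells):

[(1, 1, 0), (3, 3, 2)]


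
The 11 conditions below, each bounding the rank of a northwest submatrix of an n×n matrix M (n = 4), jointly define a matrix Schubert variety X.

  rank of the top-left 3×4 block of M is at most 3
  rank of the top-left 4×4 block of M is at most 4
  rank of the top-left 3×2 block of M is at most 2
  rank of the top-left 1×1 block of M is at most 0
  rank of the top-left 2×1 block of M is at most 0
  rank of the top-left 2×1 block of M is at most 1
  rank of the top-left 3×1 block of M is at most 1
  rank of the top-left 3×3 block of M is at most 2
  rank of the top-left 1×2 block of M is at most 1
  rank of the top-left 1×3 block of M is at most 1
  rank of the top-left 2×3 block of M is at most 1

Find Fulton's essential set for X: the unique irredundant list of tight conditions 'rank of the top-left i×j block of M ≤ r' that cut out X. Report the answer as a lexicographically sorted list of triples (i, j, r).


Propagating the 11 rank bounds to every northwest block:

  0 | 1 | 1 | 1
  0 | 1 | 1 | 2
  1 | 2 | 2 | 3
  1 | 2 | 3 | 4

giving w = (2, 4, 1, 3) via Δ²R.

D(w) has 3 cells with 2 SE-corners; essential set:

[(2, 1, 0), (2, 3, 1)]


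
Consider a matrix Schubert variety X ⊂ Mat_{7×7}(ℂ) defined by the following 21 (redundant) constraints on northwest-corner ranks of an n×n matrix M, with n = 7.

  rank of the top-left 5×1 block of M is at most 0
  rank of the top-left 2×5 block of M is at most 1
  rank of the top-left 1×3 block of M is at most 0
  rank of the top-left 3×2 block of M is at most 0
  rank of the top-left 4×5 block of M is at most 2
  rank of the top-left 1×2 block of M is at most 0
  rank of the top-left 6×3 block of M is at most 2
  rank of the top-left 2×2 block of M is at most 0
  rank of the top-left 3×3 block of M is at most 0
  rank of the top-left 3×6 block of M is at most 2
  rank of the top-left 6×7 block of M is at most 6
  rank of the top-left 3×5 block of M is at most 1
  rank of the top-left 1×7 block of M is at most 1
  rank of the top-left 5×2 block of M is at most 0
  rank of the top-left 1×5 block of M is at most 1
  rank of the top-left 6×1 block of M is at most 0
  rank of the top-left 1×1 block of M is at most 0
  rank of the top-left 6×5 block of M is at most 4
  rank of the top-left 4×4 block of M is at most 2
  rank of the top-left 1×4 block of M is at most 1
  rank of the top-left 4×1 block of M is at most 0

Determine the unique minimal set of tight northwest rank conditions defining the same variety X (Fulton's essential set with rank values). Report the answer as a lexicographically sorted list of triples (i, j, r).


Propagating the 21 rank bounds to every northwest block:

  0 0 0 1 1 1 1
  0 0 0 1 1 2 2
  0 0 0 1 1 2 3
  0 0 1 2 2 3 4
  0 0 1 2 3 4 5
  0 1 2 3 4 5 6
  1 2 3 4 5 6 7

hence w(1..7) = (4, 6, 7, 3, 5, 2, 1).

Fulton essential set (4 of the 16 Rothe cells):

[(3, 3, 0), (3, 5, 1), (5, 2, 0), (6, 1, 0)]


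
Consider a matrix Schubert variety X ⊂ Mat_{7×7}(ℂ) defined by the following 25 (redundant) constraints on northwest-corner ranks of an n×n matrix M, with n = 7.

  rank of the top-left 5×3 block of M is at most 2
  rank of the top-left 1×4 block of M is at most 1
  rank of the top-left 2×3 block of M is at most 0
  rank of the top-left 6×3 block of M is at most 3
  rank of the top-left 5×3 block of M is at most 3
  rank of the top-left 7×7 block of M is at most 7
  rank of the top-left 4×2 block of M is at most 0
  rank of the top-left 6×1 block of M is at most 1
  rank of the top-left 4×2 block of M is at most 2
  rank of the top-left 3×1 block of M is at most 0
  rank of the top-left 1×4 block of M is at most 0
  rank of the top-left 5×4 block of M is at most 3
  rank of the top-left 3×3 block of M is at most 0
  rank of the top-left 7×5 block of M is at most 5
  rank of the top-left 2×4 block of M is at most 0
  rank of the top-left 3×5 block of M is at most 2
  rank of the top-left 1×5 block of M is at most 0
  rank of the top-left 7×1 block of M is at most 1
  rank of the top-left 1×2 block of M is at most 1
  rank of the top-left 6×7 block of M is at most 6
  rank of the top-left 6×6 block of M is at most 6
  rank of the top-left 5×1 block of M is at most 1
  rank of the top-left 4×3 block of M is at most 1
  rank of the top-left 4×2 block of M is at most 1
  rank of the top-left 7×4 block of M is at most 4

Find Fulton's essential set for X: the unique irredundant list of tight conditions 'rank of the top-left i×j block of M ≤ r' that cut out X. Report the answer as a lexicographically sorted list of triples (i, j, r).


Reconstructing r_w from the 25 given conditions:

  0 0 0 0 0 1 1
  0 0 0 0 1 2 2
  0 0 0 1 2 3 3
  0 0 1 2 3 4 4
  1 1 2 3 4 5 5
  1 2 3 4 5 6 6
  1 2 3 4 5 6 7

second differences of R give the permutation w = (6, 5, 4, 3, 1, 2, 7).

ℓ(w)=14; the 4 essential cells (i,j,r):

[(1, 5, 0), (2, 4, 0), (3, 3, 0), (4, 2, 0)]


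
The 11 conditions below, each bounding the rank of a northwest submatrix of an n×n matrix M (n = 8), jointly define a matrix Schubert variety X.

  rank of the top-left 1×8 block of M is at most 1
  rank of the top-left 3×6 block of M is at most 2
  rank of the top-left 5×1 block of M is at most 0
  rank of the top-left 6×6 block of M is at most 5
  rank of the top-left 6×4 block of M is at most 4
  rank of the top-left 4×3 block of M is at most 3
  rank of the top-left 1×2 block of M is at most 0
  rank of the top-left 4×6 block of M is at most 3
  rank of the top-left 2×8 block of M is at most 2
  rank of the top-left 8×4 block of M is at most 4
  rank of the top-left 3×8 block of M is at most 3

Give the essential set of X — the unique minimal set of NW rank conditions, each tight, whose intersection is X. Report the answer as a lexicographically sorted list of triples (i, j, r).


The tightest implied rank at each (i,j), from the 11 conditions:

  i=1: 0  0  1  1  1  1  1  1
  i=2: 0  1  2  2  2  2  2  2
  i=3: 0  1  2  2  2  2  3  3
  i=4: 0  1  2  3  3  3  4  4
  i=5: 0  1  2  3  4  4  5  5
  i=6: 1  2  3  4  5  5  6  6
  i=7: 1  2  3  4  5  6  7  7
  i=8: 1  2  3  4  5  6  7  8

hence w(1..8) = (3, 2, 7, 4, 5, 1, 6, 8).

Rothe diagram D(w) (9 cells), 3 SE-corners (essential conditions):

[(1, 2, 0), (3, 6, 2), (5, 1, 0)]


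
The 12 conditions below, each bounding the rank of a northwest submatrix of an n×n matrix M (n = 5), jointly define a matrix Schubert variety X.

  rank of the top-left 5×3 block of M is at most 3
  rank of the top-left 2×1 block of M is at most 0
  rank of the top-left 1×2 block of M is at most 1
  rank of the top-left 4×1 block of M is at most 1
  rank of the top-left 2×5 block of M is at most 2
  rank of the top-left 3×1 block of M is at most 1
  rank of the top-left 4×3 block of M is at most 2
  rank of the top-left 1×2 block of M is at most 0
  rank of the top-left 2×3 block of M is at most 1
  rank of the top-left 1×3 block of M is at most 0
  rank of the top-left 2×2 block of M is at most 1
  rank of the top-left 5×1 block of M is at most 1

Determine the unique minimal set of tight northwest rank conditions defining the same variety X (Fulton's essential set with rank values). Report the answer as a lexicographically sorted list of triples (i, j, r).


Recovering R(i,j) via the rank-extension bound from the 12 conditions:

  row 1: 0 0 0 1 1
  row 2: 0 1 1 2 2
  row 3: 1 2 2 3 3
  row 4: 1 2 2 3 4
  row 5: 1 2 3 4 5

giving w = (4, 2, 1, 5, 3) via Δ²R.

3 SE-corners of the 5-cell Rothe diagram give Ess(w):

[(1, 3, 0), (2, 1, 0), (4, 3, 2)]


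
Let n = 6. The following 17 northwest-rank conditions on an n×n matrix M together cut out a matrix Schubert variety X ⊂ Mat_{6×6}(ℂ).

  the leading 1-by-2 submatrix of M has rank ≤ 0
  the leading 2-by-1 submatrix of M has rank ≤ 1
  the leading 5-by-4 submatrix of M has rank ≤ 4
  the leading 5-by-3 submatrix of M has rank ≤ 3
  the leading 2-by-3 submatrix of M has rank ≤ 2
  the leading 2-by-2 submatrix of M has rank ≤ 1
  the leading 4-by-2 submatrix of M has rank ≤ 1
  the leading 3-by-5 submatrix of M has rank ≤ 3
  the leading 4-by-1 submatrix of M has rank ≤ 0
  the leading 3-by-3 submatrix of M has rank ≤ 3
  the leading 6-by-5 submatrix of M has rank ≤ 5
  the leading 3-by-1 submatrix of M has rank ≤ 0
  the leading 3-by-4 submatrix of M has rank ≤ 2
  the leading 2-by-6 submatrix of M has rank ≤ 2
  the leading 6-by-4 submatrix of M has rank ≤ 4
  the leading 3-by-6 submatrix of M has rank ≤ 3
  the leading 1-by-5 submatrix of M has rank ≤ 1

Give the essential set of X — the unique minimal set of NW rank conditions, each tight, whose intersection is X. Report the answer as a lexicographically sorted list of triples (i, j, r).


Rank table r_w(6×6) implied by the 17 constraints:

  R[1]: 0  0  1  1  1  1
  R[2]: 0  1  2  2  2  2
  R[3]: 0  1  2  2  3  3
  R[4]: 0  1  2  3  4  4
  R[5]: 1  2  3  4  5  5
  R[6]: 1  2  3  4  5  6

the unique w with this rank table is (3, 2, 5, 4, 1, 6).

ℓ(w)=6; the 3 essential cells (i,j,r):

[(1, 2, 0), (3, 4, 2), (4, 1, 0)]


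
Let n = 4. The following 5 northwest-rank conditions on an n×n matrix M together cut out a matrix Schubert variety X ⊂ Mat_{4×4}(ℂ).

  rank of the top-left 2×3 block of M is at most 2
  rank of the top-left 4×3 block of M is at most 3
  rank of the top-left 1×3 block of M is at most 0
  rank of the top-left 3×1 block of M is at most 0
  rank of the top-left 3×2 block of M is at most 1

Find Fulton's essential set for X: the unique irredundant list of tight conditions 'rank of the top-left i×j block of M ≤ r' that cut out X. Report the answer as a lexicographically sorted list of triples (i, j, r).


Rank table r_w(4×4) implied by the 5 constraints:

  0 | 0 | 0 | 1
  0 | 1 | 1 | 2
  0 | 1 | 2 | 3
  1 | 2 | 3 | 4

hence w(1..4) = (4, 2, 3, 1).

ℓ(w)=5; the 2 essential cells (i,j,r):

[(1, 3, 0), (3, 1, 0)]


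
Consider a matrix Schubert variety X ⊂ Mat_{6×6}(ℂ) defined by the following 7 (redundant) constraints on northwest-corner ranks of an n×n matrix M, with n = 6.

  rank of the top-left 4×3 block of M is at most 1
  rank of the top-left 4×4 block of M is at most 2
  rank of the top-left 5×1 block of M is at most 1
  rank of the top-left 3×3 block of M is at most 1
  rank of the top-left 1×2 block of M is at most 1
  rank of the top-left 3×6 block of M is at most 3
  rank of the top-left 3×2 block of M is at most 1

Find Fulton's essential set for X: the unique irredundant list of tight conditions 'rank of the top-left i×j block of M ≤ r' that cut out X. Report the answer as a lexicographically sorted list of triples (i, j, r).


Rank table r_w(6×6) implied by the 7 constraints:

  row 1: 1, 1, 1, 1, 1, 1
  row 2: 1, 1, 1, 2, 2, 2
  row 3: 1, 1, 1, 2, 3, 3
  row 4: 1, 1, 1, 2, 3, 4
  row 5: 1, 2, 2, 3, 4, 5
  row 6: 1, 2, 3, 4, 5, 6

reading off 1-entries of Δ²R: w = (1, 4, 5, 6, 2, 3).

ℓ(w)=6; the 1 essential cell (i,j,r):

[(4, 3, 1)]


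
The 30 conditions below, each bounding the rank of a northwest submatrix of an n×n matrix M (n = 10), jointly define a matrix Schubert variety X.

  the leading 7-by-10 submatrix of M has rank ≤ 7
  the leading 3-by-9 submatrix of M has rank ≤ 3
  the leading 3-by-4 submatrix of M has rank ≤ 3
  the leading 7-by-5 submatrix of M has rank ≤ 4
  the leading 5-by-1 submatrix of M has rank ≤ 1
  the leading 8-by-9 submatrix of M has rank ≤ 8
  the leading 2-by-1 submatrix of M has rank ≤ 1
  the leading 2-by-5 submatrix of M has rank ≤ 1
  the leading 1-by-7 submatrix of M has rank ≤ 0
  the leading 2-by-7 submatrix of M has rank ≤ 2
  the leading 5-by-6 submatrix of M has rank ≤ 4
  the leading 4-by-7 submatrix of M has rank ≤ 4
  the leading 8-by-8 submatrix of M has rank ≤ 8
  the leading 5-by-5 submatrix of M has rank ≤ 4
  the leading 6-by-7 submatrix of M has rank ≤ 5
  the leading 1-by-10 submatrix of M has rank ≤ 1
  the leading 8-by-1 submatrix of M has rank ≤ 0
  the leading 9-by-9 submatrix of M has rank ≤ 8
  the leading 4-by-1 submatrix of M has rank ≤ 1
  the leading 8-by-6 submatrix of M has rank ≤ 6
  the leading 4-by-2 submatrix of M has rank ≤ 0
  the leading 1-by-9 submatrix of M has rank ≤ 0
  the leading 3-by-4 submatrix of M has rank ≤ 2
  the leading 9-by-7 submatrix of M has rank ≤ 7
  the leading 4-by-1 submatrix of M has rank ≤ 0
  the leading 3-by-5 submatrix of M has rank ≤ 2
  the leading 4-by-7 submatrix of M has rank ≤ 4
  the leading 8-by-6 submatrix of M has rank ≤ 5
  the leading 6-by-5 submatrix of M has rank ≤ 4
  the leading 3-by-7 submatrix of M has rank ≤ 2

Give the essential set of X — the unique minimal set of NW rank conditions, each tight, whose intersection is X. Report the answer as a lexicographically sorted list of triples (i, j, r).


The tightest implied rank at each (i,j), from the 30 conditions:

  i=1: 0  0  0  0  0  0  0  0  0  1
  i=2: 0  0  1  1  1  1  1  1  1  2
  i=3: 0  0  1  2  2  2  2  2  2  3
  i=4: 0  0  1  2  3  3  3  3  3  4
  i=5: 0  1  2  3  4  4  4  4  4  5
  i=6: 0  1  2  3  4  5  5  5  5  6
  i=7: 0  1  2  3  4  5  6  6  6  7
  i=8: 0  1  2  3  4  5  6  7  7  8
  i=9: 1  2  3  4  5  6  7  8  8  9
  i=10: 1  2  3  4  5  6  7  8  9  10

hence w(1..10) = (10, 3, 4, 5, 2, 6, 7, 8, 1, 9).

|D(w)|=19, |Ess(w)|=3:

[(1, 9, 0), (4, 2, 0), (8, 1, 0)]
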